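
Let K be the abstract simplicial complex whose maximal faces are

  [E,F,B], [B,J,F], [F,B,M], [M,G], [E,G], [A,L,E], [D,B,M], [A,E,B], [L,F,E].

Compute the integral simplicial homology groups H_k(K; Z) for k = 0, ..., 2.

H_0 ≅ Z,  H_1 ≅ Z,  H_2 = 0.

Fix the vertex order A < B < D < E < F < G < J < L < M and write every simplex with vertices in increasing order. Then dim K = 2 and the simplices of K are:

  0-simplices (9): A, B, D, E, F, G, J, L, M
  1-simplices (16): AB, AE, AL, BD, BE, BF, BJ, BM, DM, EF, EG, EL, FJ, FL, FM, GM
  2-simplices (7): ABE, AEL, BDM, BEF, BFJ, BFM, EFL

Hence C_0 ≅ Z^9, C_1 ≅ Z^16, C_2 ≅ Z^7.

The boundary map ∂_1: C_1 → C_0 maps an edge to its endpoints' difference, ∂[p,q] = q − p.
The 9×16 boundary matrix has rank 8 and Smith normal form diag(1,1,1,1,1,1,1,1).

Boundary ∂_2: C_2 → C_1 acts by ∂[p,q,r] = [q,r] − [p,r] + [p,q]. For instance
  ∂BFJ = FJ − BJ + BF,
  ∂BFM = FM − BM + BF.
As a 16×7 matrix over Z this has rank 7, with invariant factors (1,1,1,1,1,1,1).

Reading off H_k = ker ∂_k / im ∂_{k+1}:

  H_0: rank C_0 − rank ∂_1 = 9 − 8 = 1, and the invariant factors of ∂_1 are all 1, so H_0 = Z.
  H_1: rank ker ∂_1 − rank ∂_2 = (16 − 8) − 7 = 1, and the invariant factors of ∂_2 are all 1, so H_1 = Z.
  H_2: rank ker ∂_2 − rank ∂_3 = (7 − 7) − 0 = 0, and there is no ∂_3, so H_2 = 0.

As a check, the Euler characteristic is 9 − 16 + 7 = 0, which agrees with 1 − 1 + 0 = 0.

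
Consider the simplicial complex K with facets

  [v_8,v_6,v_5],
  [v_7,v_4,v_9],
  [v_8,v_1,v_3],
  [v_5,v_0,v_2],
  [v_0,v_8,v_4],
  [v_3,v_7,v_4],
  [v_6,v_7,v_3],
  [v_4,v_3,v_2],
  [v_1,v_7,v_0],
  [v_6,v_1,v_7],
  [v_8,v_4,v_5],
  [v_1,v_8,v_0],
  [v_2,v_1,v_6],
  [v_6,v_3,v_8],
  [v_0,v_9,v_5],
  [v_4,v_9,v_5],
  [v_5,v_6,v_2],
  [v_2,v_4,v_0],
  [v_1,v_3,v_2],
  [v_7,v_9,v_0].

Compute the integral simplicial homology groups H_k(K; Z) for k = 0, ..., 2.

H_0 = Z,  H_1 = Z ⊕ Z/2Z,  H_2 = 0.

K has 10 vertices, 30 edges, 20 triangles.
rank ∂_0 = 0, rank ∂_1 = 9 ⇒ b_0 = 10 − 0 − 9 = 1; all invariant factors of ∂_1 are 1 so no torsion. So H_0 ≅ Z.
rank ∂_1 = 9, rank ∂_2 = 20 ⇒ b_1 = 30 − 9 − 20 = 1; ∂_2 has invariant factor(s) [2] giving torsion. So H_1 ≅ Z ⊕ Z/2Z.
rank ∂_2 = 20, rank ∂_3 = 0 ⇒ b_2 = 20 − 20 − 0 = 0. So H_2 ≅ 0.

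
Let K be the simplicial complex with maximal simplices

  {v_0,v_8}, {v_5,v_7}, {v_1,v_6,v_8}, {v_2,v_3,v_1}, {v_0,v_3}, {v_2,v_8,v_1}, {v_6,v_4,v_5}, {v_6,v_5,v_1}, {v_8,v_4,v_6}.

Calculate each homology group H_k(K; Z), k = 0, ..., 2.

H_0 ≅ Z,  H_1 ≅ Z,  H_2 = 0.

We work with the vertex ordering v_0 < v_1 < v_2 < v_3 < v_4 < v_5 < v_6 < v_7 < v_8. The simplices of K, each written with vertices in increasing order, are:

  0-simplices (9): [v_0], [v_1], [v_2], [v_3], [v_4], [v_5], [v_6], [v_7], [v_8]
  1-simplices (15): (15 of them)
  2-simplices (6): [v_1,v_2,v_3], [v_1,v_2,v_8], [v_1,v_5,v_6], [v_1,v_6,v_8], [v_4,v_5,v_6], [v_4,v_6,v_8]

Hence C_0 ≅ Z^9, C_1 ≅ Z^15, C_2 ≅ Z^6.

The boundary map ∂_1: C_1 → C_0 sends each edge [p,q] (with p < q) to q − p.
This gives a 9×15 integer matrix of rank 8; reducing to Smith normal form yields diagonal entries (1,1,1,1,1,1,1,1).

∂_2: C_2 → C_1 sends each 2-simplex [p,q,r] to [q,r] − [p,r] + [p,q]. For instance
  ∂[v_4,v_5,v_6] = [v_5,v_6] − [v_4,v_6] + [v_4,v_5],
  ∂[v_1,v_2,v_3] = [v_2,v_3] − [v_1,v_3] + [v_1,v_2].
This gives a 15×6 integer matrix of rank 6; reducing to Smith normal form yields diagonal entries (1,1,1,1,1,1).

Computing H_k = (kernel of ∂_k) / (image of ∂_{k+1}):

  H_0: rank C_0 − rank ∂_1 = 9 − 8 = 1, and the invariant factors of ∂_1 are all 1, so H_0 = Z.
  H_1: rank ker ∂_1 − rank ∂_2 = (15 − 8) − 6 = 1, and the invariant factors of ∂_2 are all 1, so H_1 = Z.
  H_2: rank ker ∂_2 − rank ∂_3 = (6 − 6) − 0 = 0, and there is no ∂_3, so H_2 = 0.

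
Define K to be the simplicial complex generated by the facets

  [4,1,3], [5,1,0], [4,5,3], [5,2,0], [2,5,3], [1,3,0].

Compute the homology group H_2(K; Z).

Order the vertices as 0 < 1 < 2 < 3 < 4 < 5. Listing each simplex with vertices in this order, K has dimension 2 with simplices:

  0-simplices (6): [0], [1], [2], [3], [4], [5]
  1-simplices (12): [0,1], [0,2], [0,3], [0,5], [1,3], [1,4], [1,5], [2,3], [2,5], [3,4], [3,5], [4,5]
  2-simplices (6): [0,1,3], [0,1,5], [0,2,5], [1,3,4], [2,3,5], [3,4,5]

Hence C_0 ≅ Z^6, C_1 ≅ Z^12, C_2 ≅ Z^6.

The boundary map ∂_1: C_1 → C_0 sends each edge [p,q] (with p < q) to q − p.
The 6×12 boundary matrix has rank 5 and Smith normal form diag(1,1,1,1,1).

The boundary map ∂_2: C_2 → C_1 sends each 2-simplex [p,q,r] to [q,r] − [p,r] + [p,q]. For instance
  ∂[2,3,5] = [3,5] − [2,5] + [2,3],
  ∂[0,1,3] = [1,3] − [0,3] + [0,1].
The 12×6 boundary matrix has rank 6 and Smith normal form diag(1,1,1,1,1,1).

From H_k ≅ ker(∂_k) / im(∂_{k+1}) we obtain:

  H_2: rank ker ∂_2 − rank ∂_3 = (6 − 6) − 0 = 0, and there is no ∂_3, so H_2 ≅ 0.

H_2 = 0.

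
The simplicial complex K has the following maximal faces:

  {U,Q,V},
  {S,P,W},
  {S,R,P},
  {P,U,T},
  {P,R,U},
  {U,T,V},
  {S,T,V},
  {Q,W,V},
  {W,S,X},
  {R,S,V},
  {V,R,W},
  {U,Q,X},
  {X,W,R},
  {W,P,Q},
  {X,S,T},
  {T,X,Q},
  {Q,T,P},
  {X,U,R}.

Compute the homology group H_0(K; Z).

Fix the vertex order P < Q < R < S < T < U < V < W < X and write every simplex with vertices in increasing order. Then dim K = 2 and the simplices of K are:

  0-simplices (9): P, Q, R, S, T, U, V, W, X
  1-simplices (27): PQ, PR, PS, PT, PU, PW, QT, QU, QV, QW, QX, RS, RU, RV, RW, RX, ST, SV, SW, SX, TU, TV, TX, UV, UX, VW, WX
  2-simplices (18): PQT, PQW, PRS, PRU, PSW, PTU, QTX, QUV, QUX, QVW, RSV, RUX, RVW, RWX, STV, STX, SWX, TUV

giving chain groups C_0 ≅ Z^9, C_1 ≅ Z^27, C_2 ≅ Z^18.

Boundary ∂_1: C_1 → C_0 sends each edge [p,q] (with p < q) to q − p. For instance
  ∂UX = X − U.
The 9×27 boundary matrix has rank 8 and Smith normal form diag(1,1,1,1,1,1,1,1).

Boundary ∂_2: C_2 → C_1 sends each 2-simplex [p,q,r] to [q,r] − [p,r] + [p,q]. For instance
  ∂RWX = WX − RX + RW,
  ∂STV = TV − SV + ST.
The 27×18 boundary matrix has rank 18 and Smith normal form diag(1,1,1,1,1,1,1,1,1,1,1,1,1,1,1,1,1,2).

Computing H_k = (kernel of ∂_k) / (image of ∂_{k+1}):

  H_0: rank C_0 − rank ∂_1 = 9 − 8 = 1, and the invariant factors of ∂_1 are all 1, so H_0 = Z.

(K is a triangulation of the Klein bottle.)

H_0 ≅ Z.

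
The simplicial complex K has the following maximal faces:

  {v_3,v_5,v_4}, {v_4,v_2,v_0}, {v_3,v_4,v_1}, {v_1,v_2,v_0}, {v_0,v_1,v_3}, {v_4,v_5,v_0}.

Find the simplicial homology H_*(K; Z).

Order the vertices as v_0 < v_1 < v_2 < v_3 < v_4 < v_5. Listing each simplex with vertices in this order, K has dimension 2 with simplices:

  0-simplices (6): [v_0], [v_1], [v_2], [v_3], [v_4], [v_5]
  1-simplices (12): [v_0,v_1], [v_0,v_2], [v_0,v_3], [v_0,v_4], [v_0,v_5], [v_1,v_2], [v_1,v_3], [v_1,v_4], [v_2,v_4], [v_3,v_4], [v_3,v_5], [v_4,v_5]
  2-simplices (6): [v_0,v_1,v_2], [v_0,v_1,v_3], [v_0,v_2,v_4], [v_0,v_4,v_5], [v_1,v_3,v_4], [v_3,v_4,v_5]

Hence C_0 ≅ Z^6, C_1 ≅ Z^12, C_2 ≅ Z^6.

∂_1: C_1 → C_0 is given by ∂[p,q] = [q] − [p]. For instance
  ∂[v_3,v_4] = [v_4] − [v_3].
As a 6×12 matrix over Z this has rank 5, with invariant factors (1,1,1,1,1).

Boundary ∂_2: C_2 → C_1 sends each 2-simplex [p,q,r] to [q,r] − [p,r] + [p,q]. For instance
  ∂[v_0,v_1,v_2] = [v_1,v_2] − [v_0,v_2] + [v_0,v_1],
  ∂[v_3,v_4,v_5] = [v_4,v_5] − [v_3,v_5] + [v_3,v_4].
The resulting 12×6 matrix has rank 6, and its Smith normal form has invariant factors (1,1,1,1,1,1).

Computing H_k = (kernel of ∂_k) / (image of ∂_{k+1}):

  H_0: rank C_0 − rank ∂_1 = 6 − 5 = 1, and the invariant factors of ∂_1 are all 1, so H_0 = Z.
  H_1: rank ker ∂_1 − rank ∂_2 = (12 − 5) − 6 = 1, and the invariant factors of ∂_2 are all 1, so H_1 = Z.
  H_2: rank ker ∂_2 − rank ∂_3 = (6 − 6) − 0 = 0, and there is no ∂_3, so H_2 = 0.

As a check, the Euler characteristic is 6 − 12 + 6 = 0, which agrees with 1 − 1 + 0 = 0.
(K is a triangulation of the cylinder S^1 x I.)

H_0 ≅ Z,  H_1 ≅ Z,  H_2 = 0.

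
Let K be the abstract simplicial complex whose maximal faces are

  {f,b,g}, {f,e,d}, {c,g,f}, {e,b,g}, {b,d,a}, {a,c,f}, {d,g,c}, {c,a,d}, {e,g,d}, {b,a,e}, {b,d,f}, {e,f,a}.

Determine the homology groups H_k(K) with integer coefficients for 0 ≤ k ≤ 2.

H_0 ≅ Z,  H_1 ≅ Z/2,  H_2 = 0.

K has 7 vertices, 18 edges, 12 triangles.
rank ∂_0 = 0, rank ∂_1 = 6 ⇒ b_0 = 7 − 0 − 6 = 1; all invariant factors of ∂_1 are 1 so no torsion. So H_0 = Z.
rank ∂_1 = 6, rank ∂_2 = 12 ⇒ b_1 = 18 − 6 − 12 = 0; ∂_2 has invariant factor(s) [2] giving torsion. So H_1 = Z/2.
rank ∂_2 = 12, rank ∂_3 = 0 ⇒ b_2 = 12 − 12 − 0 = 0. So H_2 = 0.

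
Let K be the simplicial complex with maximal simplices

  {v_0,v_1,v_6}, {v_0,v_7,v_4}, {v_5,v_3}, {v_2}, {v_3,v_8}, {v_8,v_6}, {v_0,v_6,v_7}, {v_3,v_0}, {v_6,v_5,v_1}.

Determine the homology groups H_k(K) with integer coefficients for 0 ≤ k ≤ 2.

H_0 = Z^2,  H_1 = Z^2,  H_2 = 0.

Take the total order v_0 < v_1 < v_2 < v_3 < v_4 < v_5 < v_6 < v_7 < v_8 on the vertex set. Then K (dimension 2) consists of the simplices:

  0-simplices (9): [v_0], [v_1], [v_2], [v_3], [v_4], [v_5], [v_6], [v_7], [v_8]
  1-simplices (13): [v_0,v_1], [v_0,v_3], [v_0,v_4], [v_0,v_6], [v_0,v_7], [v_1,v_5], [v_1,v_6], [v_3,v_5], [v_3,v_8], [v_4,v_7], [v_5,v_6], [v_6,v_7], [v_6,v_8]
  2-simplices (4): [v_0,v_1,v_6], [v_0,v_4,v_7], [v_0,v_6,v_7], [v_1,v_5,v_6]

so the chain groups are C_0 ≅ Z^9, C_1 ≅ Z^13, C_2 ≅ Z^4.

The boundary map ∂_1: C_1 → C_0 sends each edge [p,q] (with p < q) to q − p.
This gives a 9×13 integer matrix of rank 7; reducing to Smith normal form yields diagonal entries (1,1,1,1,1,1,1).

∂_2: C_2 → C_1 acts by ∂[p,q,r] = [q,r] − [p,r] + [p,q]. For instance
  ∂[v_0,v_4,v_7] = [v_4,v_7] − [v_0,v_7] + [v_0,v_4],
  ∂[v_0,v_1,v_6] = [v_1,v_6] − [v_0,v_6] + [v_0,v_1].
The resulting 13×4 matrix has rank 4, and its Smith normal form has invariant factors (1,1,1,1).

From H_k ≅ ker(∂_k) / im(∂_{k+1}) we obtain:

  H_0: rank C_0 − rank ∂_1 = 9 − 7 = 2, and the invariant factors of ∂_1 are all 1, so H_0 ≅ Z^2.
  H_1: rank ker ∂_1 − rank ∂_2 = (13 − 7) − 4 = 2, and the invariant factors of ∂_2 are all 1, so H_1 ≅ Z^2.
  H_2: rank ker ∂_2 − rank ∂_3 = (4 − 4) − 0 = 0, and there is no ∂_3, so H_2 ≅ 0.

As a check, the Euler characteristic is 9 − 13 + 4 = 0, which agrees with 2 − 2 + 0 = 0.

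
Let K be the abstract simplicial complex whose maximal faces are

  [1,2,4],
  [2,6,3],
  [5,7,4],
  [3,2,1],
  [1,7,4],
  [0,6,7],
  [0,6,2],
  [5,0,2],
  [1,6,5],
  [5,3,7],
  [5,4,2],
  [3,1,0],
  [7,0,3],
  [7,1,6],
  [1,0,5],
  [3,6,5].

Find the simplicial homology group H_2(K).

H_2 ≅ Z.

K has 8 vertices, 24 edges, 16 triangles.
rank ∂_2 = 15, rank ∂_3 = 0 ⇒ b_2 = 16 − 15 − 0 = 1. So H_2 ≅ Z.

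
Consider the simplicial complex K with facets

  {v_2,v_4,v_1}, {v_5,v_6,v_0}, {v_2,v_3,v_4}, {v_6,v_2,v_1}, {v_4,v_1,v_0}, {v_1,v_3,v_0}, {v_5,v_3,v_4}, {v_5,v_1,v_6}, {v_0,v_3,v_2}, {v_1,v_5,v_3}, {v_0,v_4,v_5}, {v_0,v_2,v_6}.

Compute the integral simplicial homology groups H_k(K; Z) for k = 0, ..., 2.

H_0 = Z,  H_1 = Z/2,  H_2 = 0.

Take the total order v_0 < v_1 < v_2 < v_3 < v_4 < v_5 < v_6 on the vertex set. Then K (dimension 2) consists of the simplices:

  0-simplices (7): [v_0], [v_1], [v_2], [v_3], [v_4], [v_5], [v_6]
  1-simplices (18): (18 of them)
  2-simplices (12): (12 of them)

giving chain groups C_0 ≅ Z^7, C_1 ≅ Z^18, C_2 ≅ Z^12.

∂_1: C_1 → C_0 maps an edge to its endpoints' difference, ∂[p,q] = q − p.
This gives a 7×18 integer matrix of rank 6; reducing to Smith normal form yields diagonal entries (1,1,1,1,1,1).

∂_2: C_2 → C_1 sends each 2-simplex [p,q,r] to [q,r] − [p,r] + [p,q]. For instance
  ∂[v_1,v_3,v_5] = [v_3,v_5] − [v_1,v_5] + [v_1,v_3],
  ∂[v_0,v_1,v_3] = [v_1,v_3] − [v_0,v_3] + [v_0,v_1].
The resulting 18×12 matrix has rank 12, and its Smith normal form has invariant factors (1,1,1,1,1,1,1,1,1,1,1,2).

From H_k ≅ ker(∂_k) / im(∂_{k+1}) we obtain:

  H_0: rank C_0 − rank ∂_1 = 7 − 6 = 1, and the invariant factors of ∂_1 are all 1, so H_0 = Z.
  H_1: rank ker ∂_1 − rank ∂_2 = (18 − 6) − 12 = 0, and ∂_2 has invariant factor 2 > 1, so H_1 = Z/2.
  H_2: rank ker ∂_2 − rank ∂_3 = (12 − 12) − 0 = 0, and there is no ∂_3, so H_2 = 0.

(K is a triangulation of the real projective plane RP^2.)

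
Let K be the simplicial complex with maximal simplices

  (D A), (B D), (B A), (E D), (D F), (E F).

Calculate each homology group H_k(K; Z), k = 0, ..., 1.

Order the vertices as A < B < D < E < F. Listing each simplex with vertices in this order, K has dimension 1 with simplices:

  0-simplices (5): A, B, D, E, F
  1-simplices (6): AB, AD, BD, DE, DF, EF

giving chain groups C_0 ≅ Z^5, C_1 ≅ Z^6.

The boundary map ∂_1: C_1 → C_0 maps an edge to its endpoints' difference, ∂[p,q] = q − p. For instance
  ∂BD = D − B.
This gives a 5×6 integer matrix of rank 4; reducing to Smith normal form yields diagonal entries (1,1,1,1).

From H_k ≅ ker(∂_k) / im(∂_{k+1}) we obtain:

  H_0: rank C_0 − rank ∂_1 = 5 − 4 = 1, and the invariant factors of ∂_1 are all 1, so H_0 ≅ Z.
  H_1: rank ker ∂_1 − rank ∂_2 = (6 − 4) − 0 = 2, and there is no ∂_2, so H_1 ≅ Z^2.

H_0 ≅ Z,  H_1 ≅ Z^2.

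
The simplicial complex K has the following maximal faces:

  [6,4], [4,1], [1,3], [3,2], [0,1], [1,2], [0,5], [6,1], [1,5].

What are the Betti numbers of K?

Fix the vertex order 0 < 1 < 2 < 3 < 4 < 5 < 6 and write every simplex with vertices in increasing order. Then dim K = 1 and the simplices of K are:

  0-simplices (7): [0], [1], [2], [3], [4], [5], [6]
  1-simplices (9): [0,1], [0,5], [1,2], [1,3], [1,4], [1,5], [1,6], [2,3], [4,6]

Hence C_0 ≅ Z^7, C_1 ≅ Z^9.

The boundary map ∂_1: C_1 → C_0 is given by ∂[p,q] = [q] − [p].
The resulting 7×9 matrix has rank 6, and its Smith normal form has invariant factors (1,1,1,1,1,1).

Computing H_k = (kernel of ∂_k) / (image of ∂_{k+1}):

  H_0: rank C_0 − rank ∂_1 = 7 − 6 = 1, and the invariant factors of ∂_1 are all 1, so H_0 ≅ Z.
  H_1: rank ker ∂_1 − rank ∂_2 = (9 − 6) − 0 = 3, and there is no ∂_2, so H_1 ≅ Z^3.

As a check, the Euler characteristic is 7 − 9 = -2, which agrees with 1 − 3 = -2.

Hence the Betti numbers are b_0 = 1, b_1 = 3.

b_0 = 1, b_1 = 3.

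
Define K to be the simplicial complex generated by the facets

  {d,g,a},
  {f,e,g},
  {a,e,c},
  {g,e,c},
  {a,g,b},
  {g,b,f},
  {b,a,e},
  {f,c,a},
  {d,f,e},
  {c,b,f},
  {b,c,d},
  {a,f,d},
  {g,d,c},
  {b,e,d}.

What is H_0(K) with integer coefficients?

Take the total order a < b < c < d < e < f < g on the vertex set. Then K (dimension 2) consists of the simplices:

  0-simplices (7): a, b, c, d, e, f, g
  1-simplices (21): ab, ac, ad, ae, af, ag, bc, bd, be, bf, bg, cd, ce, cf, cg, de, df, dg, ef, eg, fg
  2-simplices (14): abe, abg, ace, acf, adf, adg, bcd, bcf, bde, bfg, cdg, ceg, def, efg

so the chain groups are C_0 ≅ Z^7, C_1 ≅ Z^21, C_2 ≅ Z^14.

Boundary ∂_1: C_1 → C_0 sends each edge [p,q] (with p < q) to q − p.
The 7×21 boundary matrix has rank 6 and Smith normal form diag(1,1,1,1,1,1).

∂_2: C_2 → C_1 maps a triangle to the signed sum of its edges. For instance
  ∂bde = de − be + bd,
  ∂bcd = cd − bd + bc.
The 21×14 boundary matrix has rank 13 and Smith normal form diag(1,1,1,1,1,1,1,1,1,1,1,1,1).

Computing H_k = (kernel of ∂_k) / (image of ∂_{k+1}):

  H_0: rank C_0 − rank ∂_1 = 7 − 6 = 1, and the invariant factors of ∂_1 are all 1, so H_0 = Z.

H_0 = Z.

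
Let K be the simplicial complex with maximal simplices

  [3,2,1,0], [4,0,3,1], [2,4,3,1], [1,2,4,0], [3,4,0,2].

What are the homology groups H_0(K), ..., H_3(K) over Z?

K has 5 vertices, 10 edges, 10 triangles, 5 3-simplices.
rank ∂_0 = 0, rank ∂_1 = 4 ⇒ b_0 = 5 − 0 − 4 = 1; all invariant factors of ∂_1 are 1 so no torsion. So H_0 ≅ Z.
rank ∂_1 = 4, rank ∂_2 = 6 ⇒ b_1 = 10 − 4 − 6 = 0; all invariant factors of ∂_2 are 1 so no torsion. So H_1 ≅ 0.
rank ∂_2 = 6, rank ∂_3 = 4 ⇒ b_2 = 10 − 6 − 4 = 0; all invariant factors of ∂_3 are 1 so no torsion. So H_2 ≅ 0.
rank ∂_3 = 4, rank ∂_4 = 0 ⇒ b_3 = 5 − 4 − 0 = 1. So H_3 ≅ Z.

H_0 = Z,  H_1 = 0,  H_2 = 0,  H_3 = Z.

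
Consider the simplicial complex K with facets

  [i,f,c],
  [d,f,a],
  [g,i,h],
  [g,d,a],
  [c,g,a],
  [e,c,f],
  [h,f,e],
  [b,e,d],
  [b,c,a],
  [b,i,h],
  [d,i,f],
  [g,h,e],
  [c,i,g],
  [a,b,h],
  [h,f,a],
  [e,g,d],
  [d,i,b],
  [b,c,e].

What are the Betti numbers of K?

Take the total order a < b < c < d < e < f < g < h < i on the vertex set. Then K (dimension 2) consists of the simplices:

  0-simplices (9): a, b, c, d, e, f, g, h, i
  1-simplices (27): ab, ac, ad, af, ag, ah, bc, bd, be, bh, bi, ce, cf, cg, ci, de, df, dg, di, ef, eg, eh, fh, fi, gh, gi, hi
  2-simplices (18): abc, abh, acg, adf, adg, afh, bce, bde, bdi, bhi, cef, cfi, cgi, deg, dfi, efh, egh, ghi

so the chain groups are C_0 ≅ Z^9, C_1 ≅ Z^27, C_2 ≅ Z^18.

∂_1: C_1 → C_0 maps an edge to its endpoints' difference, ∂[p,q] = q − p.
This gives a 9×27 integer matrix of rank 8; reducing to Smith normal form yields diagonal entries (1,1,1,1,1,1,1,1).

∂_2: C_2 → C_1 maps a triangle to the signed sum of its edges. For instance
  ∂cef = ef − cf + ce,
  ∂bdi = di − bi + bd.
The resulting 27×18 matrix has rank 17, and its Smith normal form has invariant factors (1,1,1,1,1,1,1,1,1,1,1,1,1,1,1,1,1).

Reading off H_k = ker ∂_k / im ∂_{k+1}:

  H_0: rank C_0 − rank ∂_1 = 9 − 8 = 1, and the invariant factors of ∂_1 are all 1, so H_0 ≅ Z.
  H_1: rank ker ∂_1 − rank ∂_2 = (27 − 8) − 17 = 2, and the invariant factors of ∂_2 are all 1, so H_1 ≅ Z^2.
  H_2: rank ker ∂_2 − rank ∂_3 = (18 − 17) − 0 = 1, and there is no ∂_3, so H_2 ≅ Z.

Hence the Betti numbers are b_0 = 1, b_1 = 2, b_2 = 1.

b_0 = 1, b_1 = 2, b_2 = 1.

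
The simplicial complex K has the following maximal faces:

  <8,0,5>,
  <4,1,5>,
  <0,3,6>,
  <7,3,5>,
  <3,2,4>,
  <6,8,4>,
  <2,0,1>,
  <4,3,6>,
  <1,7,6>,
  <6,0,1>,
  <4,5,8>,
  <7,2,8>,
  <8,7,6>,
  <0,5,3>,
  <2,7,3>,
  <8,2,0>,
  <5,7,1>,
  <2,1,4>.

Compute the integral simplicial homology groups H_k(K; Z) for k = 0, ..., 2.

H_0 ≅ Z,  H_1 ≅ Z^2,  H_2 ≅ Z.

Order the vertices as 0 < 1 < 2 < 3 < 4 < 5 < 6 < 7 < 8. Listing each simplex with vertices in this order, K has dimension 2 with simplices:

  0-simplices (9): [0], [1], [2], [3], [4], [5], [6], [7], [8]
  1-simplices (27): (27 of them)
  2-simplices (18): [0,1,2], [0,1,6], [0,2,8], [0,3,5], [0,3,6], [0,5,8], [1,2,4], [1,4,5], [1,5,7], [1,6,7], [2,3,4], [2,3,7], [2,7,8], [3,4,6], [3,5,7], [4,5,8], [4,6,8], [6,7,8]

so the chain groups are C_0 ≅ Z^9, C_1 ≅ Z^27, C_2 ≅ Z^18.

The boundary map ∂_1: C_1 → C_0 maps an edge to its endpoints' difference, ∂[p,q] = q − p.
The resulting 9×27 matrix has rank 8, and its Smith normal form has invariant factors (1,1,1,1,1,1,1,1).

The boundary map ∂_2: C_2 → C_1 acts by ∂[p,q,r] = [q,r] − [p,r] + [p,q]. For instance
  ∂[2,3,4] = [3,4] − [2,4] + [2,3],
  ∂[6,7,8] = [7,8] − [6,8] + [6,7].
This gives a 27×18 integer matrix of rank 17; reducing to Smith normal form yields diagonal entries (1,1,1,1,1,1,1,1,1,1,1,1,1,1,1,1,1).

From H_k ≅ ker(∂_k) / im(∂_{k+1}) we obtain:

  H_0: rank C_0 − rank ∂_1 = 9 − 8 = 1, and the invariant factors of ∂_1 are all 1, so H_0 = Z.
  H_1: rank ker ∂_1 − rank ∂_2 = (27 − 8) − 17 = 2, and the invariant factors of ∂_2 are all 1, so H_1 = Z^2.
  H_2: rank ker ∂_2 − rank ∂_3 = (18 − 17) − 0 = 1, and there is no ∂_3, so H_2 = Z.

As a check, the Euler characteristic is 9 − 27 + 18 = 0, which agrees with 1 − 2 + 1 = 0.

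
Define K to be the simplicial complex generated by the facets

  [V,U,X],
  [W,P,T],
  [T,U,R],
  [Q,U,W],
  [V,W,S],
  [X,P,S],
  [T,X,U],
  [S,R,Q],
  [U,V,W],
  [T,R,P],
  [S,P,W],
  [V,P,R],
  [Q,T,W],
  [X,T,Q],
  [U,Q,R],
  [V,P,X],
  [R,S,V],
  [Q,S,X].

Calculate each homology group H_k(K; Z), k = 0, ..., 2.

H_0 ≅ Z,  H_1 ≅ Z × Z/2,  H_2 = 0.

Fix the vertex order P < Q < R < S < T < U < V < W < X and write every simplex with vertices in increasing order. Then dim K = 2 and the simplices of K are:

  0-simplices (9): P, Q, R, S, T, U, V, W, X
  1-simplices (27): PR, PS, PT, PV, PW, PX, QR, QS, QT, QU, QW, QX, RS, RT, RU, RV, SV, SW, SX, TU, TW, TX, UV, UW, UX, VW, VX
  2-simplices (18): PRT, PRV, PSW, PSX, PTW, PVX, QRS, QRU, QSX, QTW, QTX, QUW, RSV, RTU, SVW, TUX, UVW, UVX

giving chain groups C_0 ≅ Z^9, C_1 ≅ Z^27, C_2 ≅ Z^18.

The boundary map ∂_1: C_1 → C_0 sends each edge [p,q] (with p < q) to q − p.
The 9×27 boundary matrix has rank 8 and Smith normal form diag(1,1,1,1,1,1,1,1).

∂_2: C_2 → C_1 sends each 2-simplex [p,q,r] to [q,r] − [p,r] + [p,q]. For instance
  ∂QTX = TX − QX + QT,
  ∂PTW = TW − PW + PT.
The 27×18 boundary matrix has rank 18 and Smith normal form diag(1,1,1,1,1,1,1,1,1,1,1,1,1,1,1,1,1,2).

Computing H_k = (kernel of ∂_k) / (image of ∂_{k+1}):

  H_0: rank C_0 − rank ∂_1 = 9 − 8 = 1, and the invariant factors of ∂_1 are all 1, so H_0 = Z.
  H_1: rank ker ∂_1 − rank ∂_2 = (27 − 8) − 18 = 1, and ∂_2 has invariant factor 2 > 1, so H_1 = Z × Z/2.
  H_2: rank ker ∂_2 − rank ∂_3 = (18 − 18) − 0 = 0, and there is no ∂_3, so H_2 = 0.

As a check, the Euler characteristic is 9 − 27 + 18 = 0, which agrees with 1 − 1 + 0 = 0.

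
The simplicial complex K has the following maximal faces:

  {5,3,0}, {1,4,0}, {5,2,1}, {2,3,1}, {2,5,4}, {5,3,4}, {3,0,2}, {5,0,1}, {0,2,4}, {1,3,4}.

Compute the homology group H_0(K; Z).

H_0 ≅ Z.

Order the vertices as 0 < 1 < 2 < 3 < 4 < 5. Listing each simplex with vertices in this order, K has dimension 2 with simplices:

  0-simplices (6): [0], [1], [2], [3], [4], [5]
  1-simplices (15): [0,1], [0,2], [0,3], [0,4], [0,5], [1,2], [1,3], [1,4], [1,5], [2,3], [2,4], [2,5], [3,4], [3,5], [4,5]
  2-simplices (10): [0,1,4], [0,1,5], [0,2,3], [0,2,4], [0,3,5], [1,2,3], [1,2,5], [1,3,4], [2,4,5], [3,4,5]

Hence C_0 ≅ Z^6, C_1 ≅ Z^15, C_2 ≅ Z^10.

∂_1: C_1 → C_0 maps an edge to its endpoints' difference, ∂[p,q] = q − p. For instance
  ∂[4,5] = [5] − [4].
The resulting 6×15 matrix has rank 5, and its Smith normal form has invariant factors (1,1,1,1,1).

Boundary ∂_2: C_2 → C_1 maps a triangle to the signed sum of its edges. For instance
  ∂[0,2,3] = [2,3] − [0,3] + [0,2],
  ∂[1,2,3] = [2,3] − [1,3] + [1,2].
As a 15×10 matrix over Z this has rank 10, with invariant factors (1,1,1,1,1,1,1,1,1,2).

From H_k ≅ ker(∂_k) / im(∂_{k+1}) we obtain:

  H_0: rank C_0 − rank ∂_1 = 6 − 5 = 1, and the invariant factors of ∂_1 are all 1, so H_0 = Z.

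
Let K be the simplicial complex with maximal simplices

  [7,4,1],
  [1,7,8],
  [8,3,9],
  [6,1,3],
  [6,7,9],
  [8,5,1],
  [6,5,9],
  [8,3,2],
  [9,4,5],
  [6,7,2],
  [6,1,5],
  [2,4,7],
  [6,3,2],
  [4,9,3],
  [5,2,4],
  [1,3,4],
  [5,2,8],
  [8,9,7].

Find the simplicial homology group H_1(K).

H_1 ≅ Z^2.

K has 9 vertices, 27 edges, 18 triangles.
rank ∂_1 = 8, rank ∂_2 = 17 ⇒ b_1 = 27 − 8 − 17 = 2; all invariant factors of ∂_2 are 1 so no torsion. So H_1 ≅ Z^2.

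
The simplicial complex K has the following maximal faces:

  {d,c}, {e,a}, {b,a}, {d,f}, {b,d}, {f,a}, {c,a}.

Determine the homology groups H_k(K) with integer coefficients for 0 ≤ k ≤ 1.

H_0 ≅ Z,  H_1 ≅ Z^2.

K has 6 vertices, 7 edges.
rank ∂_0 = 0, rank ∂_1 = 5 ⇒ b_0 = 6 − 0 − 5 = 1; all invariant factors of ∂_1 are 1 so no torsion. So H_0 = Z.
rank ∂_1 = 5, rank ∂_2 = 0 ⇒ b_1 = 7 − 5 − 0 = 2. So H_1 = Z^2.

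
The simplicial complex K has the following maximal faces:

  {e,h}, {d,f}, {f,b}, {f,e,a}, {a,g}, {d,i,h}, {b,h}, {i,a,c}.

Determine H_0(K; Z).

We work with the vertex ordering a < b < c < d < e < f < g < h < i. The simplices of K, each written with vertices in increasing order, are:

  0-simplices (9): a, b, c, d, e, f, g, h, i
  1-simplices (14): ac, ae, af, ag, ai, bf, bh, ci, df, dh, di, ef, eh, hi
  2-simplices (3): aci, aef, dhi

so the chain groups are C_0 ≅ Z^9, C_1 ≅ Z^14, C_2 ≅ Z^3.

∂_1: C_1 → C_0 is given by ∂[p,q] = [q] − [p].
The 9×14 boundary matrix has rank 8 and Smith normal form diag(1,1,1,1,1,1,1,1).

The boundary map ∂_2: C_2 → C_1 maps a triangle to the signed sum of its edges. For instance
  ∂aef = ef − af + ae,
  ∂dhi = hi − di + dh.
This gives a 14×3 integer matrix of rank 3; reducing to Smith normal form yields diagonal entries (1,1,1).

Computing H_k = (kernel of ∂_k) / (image of ∂_{k+1}):

  H_0: rank C_0 − rank ∂_1 = 9 − 8 = 1, and the invariant factors of ∂_1 are all 1, so H_0 = Z.

H_0 ≅ Z.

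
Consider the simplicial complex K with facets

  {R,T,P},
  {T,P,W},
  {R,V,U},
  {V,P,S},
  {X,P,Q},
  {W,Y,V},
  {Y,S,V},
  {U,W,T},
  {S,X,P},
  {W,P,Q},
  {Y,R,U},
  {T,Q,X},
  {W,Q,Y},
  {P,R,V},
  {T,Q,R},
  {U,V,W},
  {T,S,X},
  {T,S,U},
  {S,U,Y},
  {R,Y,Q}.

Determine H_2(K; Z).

Take the total order P < Q < R < S < T < U < V < W < X < Y on the vertex set. Then K (dimension 2) consists of the simplices:

  0-simplices (10): P, Q, R, S, T, U, V, W, X, Y
  1-simplices (30): PQ, PR, PS, PT, PV, PW, PX, QR, QT, QW, QX, QY, RT, RU, RV, RY, ST, SU, SV, SX, SY, TU, TW, TX, UV, UW, UY, VW, VY, WY
  2-simplices (20): PQW, PQX, PRT, PRV, PSV, PSX, PTW, QRT, QRY, QTX, QWY, RUV, RUY, STU, STX, SUY, SVY, TUW, UVW, VWY

giving chain groups C_0 ≅ Z^10, C_1 ≅ Z^30, C_2 ≅ Z^20.

∂_1: C_1 → C_0 sends each edge [p,q] (with p < q) to q − p. For instance
  ∂RV = V − R.
The resulting 10×30 matrix has rank 9, and its Smith normal form has invariant factors (1,1,1,1,1,1,1,1,1).

Boundary ∂_2: C_2 → C_1 acts by ∂[p,q,r] = [q,r] − [p,r] + [p,q]. For instance
  ∂PRT = RT − PT + PR,
  ∂PRV = RV − PV + PR.
As a 30×20 matrix over Z this has rank 20, with invariant factors (1,1,1,1,1,1,1,1,1,1,1,1,1,1,1,1,1,1,1,2).

Reading off H_k = ker ∂_k / im ∂_{k+1}:

  H_2: rank ker ∂_2 − rank ∂_3 = (20 − 20) − 0 = 0, and there is no ∂_3, so H_2 = 0.

(K is a triangulation of the Klein bottle.)

H_2 ≅ 0.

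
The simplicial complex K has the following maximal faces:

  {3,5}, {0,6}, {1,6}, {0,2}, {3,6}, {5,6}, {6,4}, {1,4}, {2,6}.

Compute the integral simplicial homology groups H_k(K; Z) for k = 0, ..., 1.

We work with the vertex ordering 0 < 1 < 2 < 3 < 4 < 5 < 6. The simplices of K, each written with vertices in increasing order, are:

  0-simplices (7): [0], [1], [2], [3], [4], [5], [6]
  1-simplices (9): [0,2], [0,6], [1,4], [1,6], [2,6], [3,5], [3,6], [4,6], [5,6]

Hence C_0 ≅ Z^7, C_1 ≅ Z^9.

∂_1: C_1 → C_0 is given by ∂[p,q] = [q] − [p]. For instance
  ∂[3,5] = [5] − [3].
This gives a 7×9 integer matrix of rank 6; reducing to Smith normal form yields diagonal entries (1,1,1,1,1,1).

Now H_k = ker ∂_k / im ∂_{k+1}, so:

  H_0: rank C_0 − rank ∂_1 = 7 − 6 = 1, and the invariant factors of ∂_1 are all 1, so H_0 = Z.
  H_1: rank ker ∂_1 − rank ∂_2 = (9 − 6) − 0 = 3, and there is no ∂_2, so H_1 = Z^3.

As a check, the Euler characteristic is 7 − 9 = -2, which agrees with 1 − 3 = -2.

H_0 = Z,  H_1 = Z^3.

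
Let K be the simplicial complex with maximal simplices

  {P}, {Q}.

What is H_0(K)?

H_0 ≅ Z^2.

We work with the vertex ordering P < Q. The simplices of K, each written with vertices in increasing order, are:

  0-simplices (2): P, Q

giving chain groups C_0 ≅ Z^2.

Reading off H_k = ker ∂_k / im ∂_{k+1}:

  H_0: rank C_0 − rank ∂_1 = 2 − 0 = 2, and there is no ∂_1, so H_0 ≅ Z^2.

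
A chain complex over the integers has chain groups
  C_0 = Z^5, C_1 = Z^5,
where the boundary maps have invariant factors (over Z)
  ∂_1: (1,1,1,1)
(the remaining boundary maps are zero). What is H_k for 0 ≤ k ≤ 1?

H_0 = Z,  H_1 = Z.

H_0: b_0 = 5 − 0 − 4 = 1; torsion from ∂_1 factors > 1: none. So H_0 = Z.
H_1: b_1 = 5 − 4 − 0 = 1; torsion from ∂_2 factors > 1: none. So H_1 = Z.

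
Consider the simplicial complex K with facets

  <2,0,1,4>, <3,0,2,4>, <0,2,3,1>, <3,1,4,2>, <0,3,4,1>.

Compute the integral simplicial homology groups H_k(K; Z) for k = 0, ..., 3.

H_0 ≅ Z,  H_1 = 0,  H_2 = 0,  H_3 ≅ Z.

Take the total order 0 < 1 < 2 < 3 < 4 on the vertex set. Then K (dimension 3) consists of the simplices:

  0-simplices (5): [0], [1], [2], [3], [4]
  1-simplices (10): [0,1], [0,2], [0,3], [0,4], [1,2], [1,3], [1,4], [2,3], [2,4], [3,4]
  2-simplices (10): [0,1,2], [0,1,3], [0,1,4], [0,2,3], [0,2,4], [0,3,4], [1,2,3], [1,2,4], [1,3,4], [2,3,4]
  3-simplices (5): [0,1,2,3], [0,1,2,4], [0,1,3,4], [0,2,3,4], [1,2,3,4]

so the chain groups are C_0 ≅ Z^5, C_1 ≅ Z^10, C_2 ≅ Z^10, C_3 ≅ Z^5.

The boundary map ∂_1: C_1 → C_0 is given by ∂[p,q] = [q] − [p].
As a 5×10 matrix over Z this has rank 4, with invariant factors (1,1,1,1).

The boundary map ∂_2: C_2 → C_1 maps a triangle to the signed sum of its edges. For instance
  ∂[0,1,3] = [1,3] − [0,3] + [0,1],
  ∂[0,2,3] = [2,3] − [0,3] + [0,2].
The resulting 10×10 matrix has rank 6, and its Smith normal form has invariant factors (1,1,1,1,1,1).

Boundary ∂_3: C_3 → C_2 sends each 3-simplex σ to the alternating sum Σ_i (−1)^i (σ with its i-th vertex removed). For instance
  ∂[0,1,3,4] = [1,3,4] − [0,3,4] + [0,1,4] − [0,1,3],
  ∂[0,2,3,4] = [2,3,4] − [0,3,4] + [0,2,4] − [0,2,3].
The resulting 10×5 matrix has rank 4, and its Smith normal form has invariant factors (1,1,1,1).

Reading off H_k = ker ∂_k / im ∂_{k+1}:

  H_0: rank C_0 − rank ∂_1 = 5 − 4 = 1, and the invariant factors of ∂_1 are all 1, so H_0 ≅ Z.
  H_1: rank ker ∂_1 − rank ∂_2 = (10 − 4) − 6 = 0, and the invariant factors of ∂_2 are all 1, so H_1 ≅ 0.
  H_2: rank ker ∂_2 − rank ∂_3 = (10 − 6) − 4 = 0, and the invariant factors of ∂_3 are all 1, so H_2 ≅ 0.
  H_3: rank ker ∂_3 − rank ∂_4 = (5 − 4) − 0 = 1, and there is no ∂_4, so H_3 ≅ Z.

As a check, the Euler characteristic is 5 − 10 + 10 − 5 = 0, which agrees with 1 − 0 + 0 − 1 = 0.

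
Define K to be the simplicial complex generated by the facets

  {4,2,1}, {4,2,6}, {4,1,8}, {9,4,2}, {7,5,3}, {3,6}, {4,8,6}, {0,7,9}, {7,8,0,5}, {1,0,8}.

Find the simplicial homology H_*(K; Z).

H_0 ≅ Z,  H_1 ≅ Z^2,  H_2 = 0,  H_3 = 0.

Take the total order 0 < 1 < 2 < 3 < 4 < 5 < 6 < 7 < 8 < 9 on the vertex set. Then K (dimension 3) consists of the simplices:

  0-simplices (10): [0], [1], [2], [3], [4], [5], [6], [7], [8], [9]
  1-simplices (22): [0,1], [0,5], [0,7], [0,8], [0,9], [1,2], [1,4], [1,8], [2,4], [2,6], [2,9], [3,5], [3,6], [3,7], [4,6], [4,8], [4,9], [5,7], [5,8], [6,8], [7,8], [7,9]
  2-simplices (12): [0,1,8], [0,5,7], [0,5,8], [0,7,8], [0,7,9], [1,2,4], [1,4,8], [2,4,6], [2,4,9], [3,5,7], [4,6,8], [5,7,8]
  3-simplices (1): [0,5,7,8]

Hence C_0 ≅ Z^10, C_1 ≅ Z^22, C_2 ≅ Z^12, C_3 ≅ Z^1.

Boundary ∂_1: C_1 → C_0 sends each edge [p,q] (with p < q) to q − p. For instance
  ∂[4,8] = [8] − [4].
This gives a 10×22 integer matrix of rank 9; reducing to Smith normal form yields diagonal entries (1,1,1,1,1,1,1,1,1).

The boundary map ∂_2: C_2 → C_1 sends each 2-simplex [p,q,r] to [q,r] − [p,r] + [p,q]. For instance
  ∂[4,6,8] = [6,8] − [4,8] + [4,6],
  ∂[2,4,6] = [4,6] − [2,6] + [2,4].
As a 22×12 matrix over Z this has rank 11, with invariant factors (1,1,1,1,1,1,1,1,1,1,1).

∂_3: C_3 → C_2 sends each 3-simplex σ to the alternating sum Σ_i (−1)^i (σ with its i-th vertex removed). For instance
  ∂[0,5,7,8] = [5,7,8] − [0,7,8] + [0,5,8] − [0,5,7].
As a 12×1 matrix over Z this has rank 1, with invariant factors (1).

Computing H_k = (kernel of ∂_k) / (image of ∂_{k+1}):

  H_0: rank C_0 − rank ∂_1 = 10 − 9 = 1, and the invariant factors of ∂_1 are all 1, so H_0 = Z.
  H_1: rank ker ∂_1 − rank ∂_2 = (22 − 9) − 11 = 2, and the invariant factors of ∂_2 are all 1, so H_1 = Z^2.
  H_2: rank ker ∂_2 − rank ∂_3 = (12 − 11) − 1 = 0, and the invariant factors of ∂_3 are all 1, so H_2 = 0.
  H_3: rank ker ∂_3 − rank ∂_4 = (1 − 1) − 0 = 0, and there is no ∂_4, so H_3 = 0.

As a check, the Euler characteristic is 10 − 22 + 12 − 1 = -1, which agrees with 1 − 2 + 0 − 0 = -1.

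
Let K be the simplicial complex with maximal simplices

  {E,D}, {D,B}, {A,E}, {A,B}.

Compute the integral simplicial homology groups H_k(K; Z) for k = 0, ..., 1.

Fix the vertex order A < B < D < E and write every simplex with vertices in increasing order. Then dim K = 1 and the simplices of K are:

  0-simplices (4): A, B, D, E
  1-simplices (4): AB, AE, BD, DE

giving chain groups C_0 ≅ Z^4, C_1 ≅ Z^4.

∂_1: C_1 → C_0 maps an edge to its endpoints' difference, ∂[p,q] = q − p. For instance
  ∂BD = D − B.
This gives a 4×4 integer matrix of rank 3; reducing to Smith normal form yields diagonal entries (1,1,1).

Computing H_k = (kernel of ∂_k) / (image of ∂_{k+1}):

  H_0: rank C_0 − rank ∂_1 = 4 − 3 = 1, and the invariant factors of ∂_1 are all 1, so H_0 ≅ Z.
  H_1: rank ker ∂_1 − rank ∂_2 = (4 − 3) − 0 = 1, and there is no ∂_2, so H_1 ≅ Z.

As a check, the Euler characteristic is 4 − 4 = 0, which agrees with 1 − 1 = 0.

H_0 ≅ Z,  H_1 ≅ Z.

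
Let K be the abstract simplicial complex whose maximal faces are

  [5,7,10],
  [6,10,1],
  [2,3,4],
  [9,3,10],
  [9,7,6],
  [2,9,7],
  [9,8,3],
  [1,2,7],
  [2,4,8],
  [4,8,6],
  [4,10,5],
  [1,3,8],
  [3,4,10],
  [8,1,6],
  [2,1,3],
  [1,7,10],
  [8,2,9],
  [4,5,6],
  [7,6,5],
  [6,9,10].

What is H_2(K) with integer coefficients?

H_2 = 0.

Take the total order 1 < 2 < 3 < 4 < 5 < 6 < 7 < 8 < 9 < 10 on the vertex set. Then K (dimension 2) consists of the simplices:

  0-simplices (10): [1], [2], [3], [4], [5], [6], [7], [8], [9], [10]
  1-simplices (30): (30 of them)
  2-simplices (20): (20 of them)

so the chain groups are C_0 ≅ Z^10, C_1 ≅ Z^30, C_2 ≅ Z^20.

Boundary ∂_1: C_1 → C_0 is given by ∂[p,q] = [q] − [p].
This gives a 10×30 integer matrix of rank 9; reducing to Smith normal form yields diagonal entries (1,1,1,1,1,1,1,1,1).

The boundary map ∂_2: C_2 → C_1 maps a triangle to the signed sum of its edges. For instance
  ∂[1,2,3] = [2,3] − [1,3] + [1,2],
  ∂[4,5,10] = [5,10] − [4,10] + [4,5].
The resulting 30×20 matrix has rank 20, and its Smith normal form has invariant factors (1,1,1,1,1,1,1,1,1,1,1,1,1,1,1,1,1,1,1,2).

Reading off H_k = ker ∂_k / im ∂_{k+1}:

  H_2: rank ker ∂_2 − rank ∂_3 = (20 − 20) − 0 = 0, and there is no ∂_3, so H_2 ≅ 0.

(K is a triangulation of the Klein bottle.)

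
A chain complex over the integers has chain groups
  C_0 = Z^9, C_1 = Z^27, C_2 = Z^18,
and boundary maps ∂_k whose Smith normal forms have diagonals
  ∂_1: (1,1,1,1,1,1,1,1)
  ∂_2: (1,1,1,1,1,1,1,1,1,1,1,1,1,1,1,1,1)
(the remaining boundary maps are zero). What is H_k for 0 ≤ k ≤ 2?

H_0 ≅ Z,  H_1 ≅ Z^2,  H_2 ≅ Z.

H_0: b_0 = 9 − 0 − 8 = 1; torsion from ∂_1 factors > 1: none. So H_0 ≅ Z.
H_1: b_1 = 27 − 8 − 17 = 2; torsion from ∂_2 factors > 1: none. So H_1 ≅ Z^2.
H_2: b_2 = 18 − 17 − 0 = 1; torsion from ∂_3 factors > 1: none. So H_2 ≅ Z.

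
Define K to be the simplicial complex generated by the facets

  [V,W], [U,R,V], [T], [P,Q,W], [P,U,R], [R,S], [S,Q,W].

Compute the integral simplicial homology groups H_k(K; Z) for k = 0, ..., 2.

H_0 = Z^2,  H_1 = Z^2,  H_2 = 0.

We work with the vertex ordering P < Q < R < S < T < U < V < W. The simplices of K, each written with vertices in increasing order, are:

  0-simplices (8): P, Q, R, S, T, U, V, W
  1-simplices (12): PQ, PR, PU, PW, QS, QW, RS, RU, RV, SW, UV, VW
  2-simplices (4): PQW, PRU, QSW, RUV

so the chain groups are C_0 ≅ Z^8, C_1 ≅ Z^12, C_2 ≅ Z^4.

The boundary map ∂_1: C_1 → C_0 is given by ∂[p,q] = [q] − [p]. For instance
  ∂QS = S − Q.
The resulting 8×12 matrix has rank 6, and its Smith normal form has invariant factors (1,1,1,1,1,1).

Boundary ∂_2: C_2 → C_1 sends each 2-simplex [p,q,r] to [q,r] − [p,r] + [p,q]. For instance
  ∂PRU = RU − PU + PR,
  ∂RUV = UV − RV + RU.
The 12×4 boundary matrix has rank 4 and Smith normal form diag(1,1,1,1).

Reading off H_k = ker ∂_k / im ∂_{k+1}:

  H_0: rank C_0 − rank ∂_1 = 8 − 6 = 2, and the invariant factors of ∂_1 are all 1, so H_0 ≅ Z^2.
  H_1: rank ker ∂_1 − rank ∂_2 = (12 − 6) − 4 = 2, and the invariant factors of ∂_2 are all 1, so H_1 ≅ Z^2.
  H_2: rank ker ∂_2 − rank ∂_3 = (4 − 4) − 0 = 0, and there is no ∂_3, so H_2 ≅ 0.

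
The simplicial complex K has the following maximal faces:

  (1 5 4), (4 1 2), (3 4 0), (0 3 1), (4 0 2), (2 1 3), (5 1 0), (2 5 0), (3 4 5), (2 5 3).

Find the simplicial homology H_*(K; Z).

We work with the vertex ordering 0 < 1 < 2 < 3 < 4 < 5. The simplices of K, each written with vertices in increasing order, are:

  0-simplices (6): [0], [1], [2], [3], [4], [5]
  1-simplices (15): [0,1], [0,2], [0,3], [0,4], [0,5], [1,2], [1,3], [1,4], [1,5], [2,3], [2,4], [2,5], [3,4], [3,5], [4,5]
  2-simplices (10): [0,1,3], [0,1,5], [0,2,4], [0,2,5], [0,3,4], [1,2,3], [1,2,4], [1,4,5], [2,3,5], [3,4,5]

Hence C_0 ≅ Z^6, C_1 ≅ Z^15, C_2 ≅ Z^10.

∂_1: C_1 → C_0 sends each edge [p,q] (with p < q) to q − p. For instance
  ∂[0,1] = [1] − [0].
This gives a 6×15 integer matrix of rank 5; reducing to Smith normal form yields diagonal entries (1,1,1,1,1).

The boundary map ∂_2: C_2 → C_1 maps a triangle to the signed sum of its edges. For instance
  ∂[1,2,4] = [2,4] − [1,4] + [1,2],
  ∂[0,3,4] = [3,4] − [0,4] + [0,3].
The 15×10 boundary matrix has rank 10 and Smith normal form diag(1,1,1,1,1,1,1,1,1,2).

From H_k ≅ ker(∂_k) / im(∂_{k+1}) we obtain:

  H_0: rank C_0 − rank ∂_1 = 6 − 5 = 1, and the invariant factors of ∂_1 are all 1, so H_0 ≅ Z.
  H_1: rank ker ∂_1 − rank ∂_2 = (15 − 5) − 10 = 0, and ∂_2 has invariant factor 2 > 1, so H_1 ≅ Z/2Z.
  H_2: rank ker ∂_2 − rank ∂_3 = (10 − 10) − 0 = 0, and there is no ∂_3, so H_2 ≅ 0.

(K is a triangulation of the real projective plane RP^2.)

H_0 = Z,  H_1 = Z/2Z,  H_2 = 0.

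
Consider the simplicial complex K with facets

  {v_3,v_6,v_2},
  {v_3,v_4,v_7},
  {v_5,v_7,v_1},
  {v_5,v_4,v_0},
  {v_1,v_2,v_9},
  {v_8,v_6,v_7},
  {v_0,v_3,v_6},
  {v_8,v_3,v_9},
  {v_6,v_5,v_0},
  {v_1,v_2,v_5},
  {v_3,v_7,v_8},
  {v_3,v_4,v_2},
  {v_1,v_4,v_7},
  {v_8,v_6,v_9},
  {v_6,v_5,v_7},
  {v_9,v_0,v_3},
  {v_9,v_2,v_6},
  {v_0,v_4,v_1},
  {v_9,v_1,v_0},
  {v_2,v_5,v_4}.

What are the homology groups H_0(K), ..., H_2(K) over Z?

K has 10 vertices, 30 edges, 20 triangles.
rank ∂_0 = 0, rank ∂_1 = 9 ⇒ b_0 = 10 − 0 − 9 = 1; all invariant factors of ∂_1 are 1 so no torsion. So H_0 ≅ Z.
rank ∂_1 = 9, rank ∂_2 = 20 ⇒ b_1 = 30 − 9 − 20 = 1; ∂_2 has invariant factor(s) [2] giving torsion. So H_1 ≅ Z ⊕ Z/2Z.
rank ∂_2 = 20, rank ∂_3 = 0 ⇒ b_2 = 20 − 20 − 0 = 0. So H_2 ≅ 0.

H_0 = Z,  H_1 = Z ⊕ Z/2Z,  H_2 = 0.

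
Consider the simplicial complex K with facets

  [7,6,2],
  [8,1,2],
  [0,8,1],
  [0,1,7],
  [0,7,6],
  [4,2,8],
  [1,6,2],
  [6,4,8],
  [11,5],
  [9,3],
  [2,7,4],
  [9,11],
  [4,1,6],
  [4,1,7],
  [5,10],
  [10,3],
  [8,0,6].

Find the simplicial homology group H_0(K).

Take the total order 0 < 1 < 2 < 3 < 4 < 5 < 6 < 7 < 8 < 9 < 10 < 11 on the vertex set. Then K (dimension 2) consists of the simplices:

  0-simplices (12): [0], [1], [2], [3], [4], [5], [6], [7], [8], [9], [10], [11]
  1-simplices (23): (23 of them)
  2-simplices (12): [0,1,7], [0,1,8], [0,6,7], [0,6,8], [1,2,6], [1,2,8], [1,4,6], [1,4,7], [2,4,7], [2,4,8], [2,6,7], [4,6,8]

so the chain groups are C_0 ≅ Z^12, C_1 ≅ Z^23, C_2 ≅ Z^12.

The boundary map ∂_1: C_1 → C_0 is given by ∂[p,q] = [q] − [p]. For instance
  ∂[6,8] = [8] − [6].
This gives a 12×23 integer matrix of rank 10; reducing to Smith normal form yields diagonal entries (1,1,1,1,1,1,1,1,1,1).

Boundary ∂_2: C_2 → C_1 acts by ∂[p,q,r] = [q,r] − [p,r] + [p,q]. For instance
  ∂[2,4,8] = [4,8] − [2,8] + [2,4],
  ∂[1,4,6] = [4,6] − [1,6] + [1,4].
The 23×12 boundary matrix has rank 12 and Smith normal form diag(1,1,1,1,1,1,1,1,1,1,1,2).

Reading off H_k = ker ∂_k / im ∂_{k+1}:

  H_0: rank C_0 − rank ∂_1 = 12 − 10 = 2, and the invariant factors of ∂_1 are all 1, so H_0 = Z^2.

H_0 = Z^2.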